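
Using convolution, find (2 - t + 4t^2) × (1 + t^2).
Ascending coefficients: a = [2, -1, 4], b = [1, 0, 1]. c[0] = 2×1 = 2; c[1] = 2×0 + -1×1 = -1; c[2] = 2×1 + -1×0 + 4×1 = 6; c[3] = -1×1 + 4×0 = -1; c[4] = 4×1 = 4. Result coefficients: [2, -1, 6, -1, 4] → 2 - t + 6t^2 - t^3 + 4t^4

2 - t + 6t^2 - t^3 + 4t^4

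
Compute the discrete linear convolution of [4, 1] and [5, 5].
y[0] = 4×5 = 20; y[1] = 4×5 + 1×5 = 25; y[2] = 1×5 = 5

[20, 25, 5]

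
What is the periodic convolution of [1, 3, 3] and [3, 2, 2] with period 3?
Use y[k] = Σ_j a[j]·b[(k-j) mod 3]. y[0] = 1×3 + 3×2 + 3×2 = 15; y[1] = 1×2 + 3×3 + 3×2 = 17; y[2] = 1×2 + 3×2 + 3×3 = 17. Result: [15, 17, 17]

[15, 17, 17]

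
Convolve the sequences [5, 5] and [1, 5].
y[0] = 5×1 = 5; y[1] = 5×5 + 5×1 = 30; y[2] = 5×5 = 25

[5, 30, 25]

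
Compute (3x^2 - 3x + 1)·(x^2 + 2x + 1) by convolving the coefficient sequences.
Ascending coefficients: a = [1, -3, 3], b = [1, 2, 1]. c[0] = 1×1 = 1; c[1] = 1×2 + -3×1 = -1; c[2] = 1×1 + -3×2 + 3×1 = -2; c[3] = -3×1 + 3×2 = 3; c[4] = 3×1 = 3. Result coefficients: [1, -1, -2, 3, 3] → 3x^4 + 3x^3 - 2x^2 - x + 1

3x^4 + 3x^3 - 2x^2 - x + 1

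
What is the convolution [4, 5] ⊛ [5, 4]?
y[0] = 4×5 = 20; y[1] = 4×4 + 5×5 = 41; y[2] = 5×4 = 20

[20, 41, 20]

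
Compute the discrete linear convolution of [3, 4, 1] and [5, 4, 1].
y[0] = 3×5 = 15; y[1] = 3×4 + 4×5 = 32; y[2] = 3×1 + 4×4 + 1×5 = 24; y[3] = 4×1 + 1×4 = 8; y[4] = 1×1 = 1

[15, 32, 24, 8, 1]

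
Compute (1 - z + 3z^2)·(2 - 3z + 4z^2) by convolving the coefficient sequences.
Ascending coefficients: a = [1, -1, 3], b = [2, -3, 4]. c[0] = 1×2 = 2; c[1] = 1×-3 + -1×2 = -5; c[2] = 1×4 + -1×-3 + 3×2 = 13; c[3] = -1×4 + 3×-3 = -13; c[4] = 3×4 = 12. Result coefficients: [2, -5, 13, -13, 12] → 2 - 5z + 13z^2 - 13z^3 + 12z^4

2 - 5z + 13z^2 - 13z^3 + 12z^4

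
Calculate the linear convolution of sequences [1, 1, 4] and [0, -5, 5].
y[0] = 1×0 = 0; y[1] = 1×-5 + 1×0 = -5; y[2] = 1×5 + 1×-5 + 4×0 = 0; y[3] = 1×5 + 4×-5 = -15; y[4] = 4×5 = 20

[0, -5, 0, -15, 20]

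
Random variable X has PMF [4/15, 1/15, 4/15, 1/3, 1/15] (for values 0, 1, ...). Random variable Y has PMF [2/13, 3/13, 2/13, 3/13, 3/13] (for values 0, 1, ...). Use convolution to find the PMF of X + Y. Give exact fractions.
P(X+Y=k) = Σ_i P(X=i)·P(Y=k-i) — a convolution of [4/15, 1/15, 4/15, 1/3, 1/15] and [2/13, 3/13, 2/13, 3/13, 3/13]. P(X+Y=0) = (4/15)×(2/13) = 8/195; P(X+Y=1) = (4/15)×(3/13) + (1/15)×(2/13) = 4/65 + 2/195 = 14/195; P(X+Y=2) = (4/15)×(2/13) + (1/15)×(3/13) + (4/15)×(2/13) = 8/195 + 1/65 + 8/195 = 19/195; P(X+Y=3) = (4/15)×(3/13) + (1/15)×(2/13) + (4/15)×(3/13) + (1/3)×(2/13) = 4/65 + 2/195 + 4/65 + 2/39 = 12/65; P(X+Y=4) = (4/15)×(3/13) + (1/15)×(3/13) + (4/15)×(2/13) + (1/3)×(3/13) + (1/15)×(2/13) = 4/65 + 1/65 + 8/195 + 1/13 + 2/195 = 8/39; P(X+Y=5) = (1/15)×(3/13) + (4/15)×(3/13) + (1/3)×(2/13) + (1/15)×(3/13) = 1/65 + 4/65 + 2/39 + 1/65 = 28/195; P(X+Y=6) = (4/15)×(3/13) + (1/3)×(3/13) + (1/15)×(2/13) = 4/65 + 1/13 + 2/195 = 29/195; P(X+Y=7) = (1/3)×(3/13) + (1/15)×(3/13) = 1/13 + 1/65 = 6/65; P(X+Y=8) = (1/15)×(3/13) = 1/65. PMF: [8/195, 14/195, 19/195, 12/65, 8/39, 28/195, 29/195, 6/65, 1/65] (sums to 1 ✓)

[8/195, 14/195, 19/195, 12/65, 8/39, 28/195, 29/195, 6/65, 1/65]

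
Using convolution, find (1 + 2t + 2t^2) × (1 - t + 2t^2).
Ascending coefficients: a = [1, 2, 2], b = [1, -1, 2]. c[0] = 1×1 = 1; c[1] = 1×-1 + 2×1 = 1; c[2] = 1×2 + 2×-1 + 2×1 = 2; c[3] = 2×2 + 2×-1 = 2; c[4] = 2×2 = 4. Result coefficients: [1, 1, 2, 2, 4] → 1 + t + 2t^2 + 2t^3 + 4t^4

1 + t + 2t^2 + 2t^3 + 4t^4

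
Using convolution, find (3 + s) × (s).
Ascending coefficients: a = [3, 1], b = [0, 1]. c[0] = 3×0 = 0; c[1] = 3×1 + 1×0 = 3; c[2] = 1×1 = 1. Result coefficients: [0, 3, 1] → 3s + s^2

3s + s^2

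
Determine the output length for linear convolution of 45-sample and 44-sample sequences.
Linear/full convolution length: m + n - 1 = 45 + 44 - 1 = 88

88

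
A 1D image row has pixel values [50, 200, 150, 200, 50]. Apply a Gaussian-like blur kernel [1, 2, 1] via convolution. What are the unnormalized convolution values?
Convolve image row [50, 200, 150, 200, 50] with kernel [1, 2, 1]: y[0] = 50×1 = 50; y[1] = 50×2 + 200×1 = 300; y[2] = 50×1 + 200×2 + 150×1 = 600; y[3] = 200×1 + 150×2 + 200×1 = 700; y[4] = 150×1 + 200×2 + 50×1 = 600; y[5] = 200×1 + 50×2 = 300; y[6] = 50×1 = 50 → [50, 300, 600, 700, 600, 300, 50]. Normalization factor = sum(kernel) = 4.

[50, 300, 600, 700, 600, 300, 50]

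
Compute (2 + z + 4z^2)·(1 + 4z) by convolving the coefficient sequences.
Ascending coefficients: a = [2, 1, 4], b = [1, 4]. c[0] = 2×1 = 2; c[1] = 2×4 + 1×1 = 9; c[2] = 1×4 + 4×1 = 8; c[3] = 4×4 = 16. Result coefficients: [2, 9, 8, 16] → 2 + 9z + 8z^2 + 16z^3

2 + 9z + 8z^2 + 16z^3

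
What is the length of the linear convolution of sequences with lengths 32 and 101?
Linear/full convolution length: m + n - 1 = 32 + 101 - 1 = 132

132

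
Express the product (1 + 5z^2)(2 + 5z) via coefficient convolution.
Ascending coefficients: a = [1, 0, 5], b = [2, 5]. c[0] = 1×2 = 2; c[1] = 1×5 + 0×2 = 5; c[2] = 0×5 + 5×2 = 10; c[3] = 5×5 = 25. Result coefficients: [2, 5, 10, 25] → 2 + 5z + 10z^2 + 25z^3

2 + 5z + 10z^2 + 25z^3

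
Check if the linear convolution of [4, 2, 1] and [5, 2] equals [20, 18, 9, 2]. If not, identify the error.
Recompute linear convolution of [4, 2, 1] and [5, 2]: y[0] = 4×5 = 20; y[1] = 4×2 + 2×5 = 18; y[2] = 2×2 + 1×5 = 9; y[3] = 1×2 = 2 → [20, 18, 9, 2]. Given [20, 18, 9, 2] matches, so answer: Yes

Yes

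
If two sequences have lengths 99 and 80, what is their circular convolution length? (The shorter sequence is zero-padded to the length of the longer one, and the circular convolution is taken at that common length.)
Circular convolution (zero-padding the shorter input) has length max(m, n) = max(99, 80) = 99

99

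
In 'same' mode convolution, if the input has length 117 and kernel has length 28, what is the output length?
'Same' mode returns an output with the same length as the input: 117

117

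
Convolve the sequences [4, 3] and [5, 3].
y[0] = 4×5 = 20; y[1] = 4×3 + 3×5 = 27; y[2] = 3×3 = 9

[20, 27, 9]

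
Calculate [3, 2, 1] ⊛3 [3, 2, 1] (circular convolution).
Use y[k] = Σ_j a[j]·b[(k-j) mod 3]. y[0] = 3×3 + 2×1 + 1×2 = 13; y[1] = 3×2 + 2×3 + 1×1 = 13; y[2] = 3×1 + 2×2 + 1×3 = 10. Result: [13, 13, 10]

[13, 13, 10]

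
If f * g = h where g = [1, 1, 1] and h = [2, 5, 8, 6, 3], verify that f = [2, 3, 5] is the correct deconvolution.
Forward-compute [2, 3, 5] * [1, 1, 1]: h[0] = 2×1 = 2; h[1] = 2×1 + 3×1 = 5; h[2] = 2×1 + 3×1 + 5×1 = 10; h[3] = 3×1 + 5×1 = 8; h[4] = 5×1 = 5 → [2, 5, 10, 8, 5]. Does not match given h = [2, 5, 8, 6, 3].

Not verified. [2, 3, 5] * [1, 1, 1] = [2, 5, 10, 8, 5], which differs from [2, 5, 8, 6, 3] at index 2.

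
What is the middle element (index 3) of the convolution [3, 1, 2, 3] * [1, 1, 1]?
Use y[k] = Σ_i a[i]·b[k-i] at k=3. y[3] = 1×1 + 2×1 + 3×1 = 6

6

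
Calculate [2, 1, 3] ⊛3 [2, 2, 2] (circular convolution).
Use y[k] = Σ_j a[j]·b[(k-j) mod 3]. y[0] = 2×2 + 1×2 + 3×2 = 12; y[1] = 2×2 + 1×2 + 3×2 = 12; y[2] = 2×2 + 1×2 + 3×2 = 12. Result: [12, 12, 12]

[12, 12, 12]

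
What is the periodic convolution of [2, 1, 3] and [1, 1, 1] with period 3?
Use y[k] = Σ_j u[j]·v[(k-j) mod 3]. y[0] = 2×1 + 1×1 + 3×1 = 6; y[1] = 2×1 + 1×1 + 3×1 = 6; y[2] = 2×1 + 1×1 + 3×1 = 6. Result: [6, 6, 6]

[6, 6, 6]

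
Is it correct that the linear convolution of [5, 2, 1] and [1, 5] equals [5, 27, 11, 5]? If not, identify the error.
Recompute linear convolution of [5, 2, 1] and [1, 5]: y[0] = 5×1 = 5; y[1] = 5×5 + 2×1 = 27; y[2] = 2×5 + 1×1 = 11; y[3] = 1×5 = 5 → [5, 27, 11, 5]. Given [5, 27, 11, 5] matches, so answer: Yes

Yes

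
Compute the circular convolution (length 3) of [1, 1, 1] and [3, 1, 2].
Use y[k] = Σ_j x[j]·h[(k-j) mod 3]. y[0] = 1×3 + 1×2 + 1×1 = 6; y[1] = 1×1 + 1×3 + 1×2 = 6; y[2] = 1×2 + 1×1 + 1×3 = 6. Result: [6, 6, 6]

[6, 6, 6]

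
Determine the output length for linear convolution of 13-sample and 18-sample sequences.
Linear/full convolution length: m + n - 1 = 13 + 18 - 1 = 30

30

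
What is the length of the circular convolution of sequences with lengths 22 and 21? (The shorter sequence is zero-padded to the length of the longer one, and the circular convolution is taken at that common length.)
Circular convolution (zero-padding the shorter input) has length max(m, n) = max(22, 21) = 22

22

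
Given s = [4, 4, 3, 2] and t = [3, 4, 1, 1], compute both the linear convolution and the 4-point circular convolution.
Linear: y_lin[0] = 4×3 = 12; y_lin[1] = 4×4 + 4×3 = 28; y_lin[2] = 4×1 + 4×4 + 3×3 = 29; y_lin[3] = 4×1 + 4×1 + 3×4 + 2×3 = 26; y_lin[4] = 4×1 + 3×1 + 2×4 = 15; y_lin[5] = 3×1 + 2×1 = 5; y_lin[6] = 2×1 = 2 → [12, 28, 29, 26, 15, 5, 2]. Circular (length 4): y[0] = 4×3 + 4×1 + 3×1 + 2×4 = 27; y[1] = 4×4 + 4×3 + 3×1 + 2×1 = 33; y[2] = 4×1 + 4×4 + 3×3 + 2×1 = 31; y[3] = 4×1 + 4×1 + 3×4 + 2×3 = 26 → [27, 33, 31, 26]

Linear: [12, 28, 29, 26, 15, 5, 2], Circular: [27, 33, 31, 26]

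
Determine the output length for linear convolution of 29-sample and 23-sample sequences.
Linear/full convolution length: m + n - 1 = 29 + 23 - 1 = 51

51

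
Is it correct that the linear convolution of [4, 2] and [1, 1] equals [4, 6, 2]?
Recompute linear convolution of [4, 2] and [1, 1]: y[0] = 4×1 = 4; y[1] = 4×1 + 2×1 = 6; y[2] = 2×1 = 2 → [4, 6, 2]. Given [4, 6, 2] matches, so answer: Yes

Yes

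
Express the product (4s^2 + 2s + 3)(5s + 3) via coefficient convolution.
Ascending coefficients: a = [3, 2, 4], b = [3, 5]. c[0] = 3×3 = 9; c[1] = 3×5 + 2×3 = 21; c[2] = 2×5 + 4×3 = 22; c[3] = 4×5 = 20. Result coefficients: [9, 21, 22, 20] → 20s^3 + 22s^2 + 21s + 9

20s^3 + 22s^2 + 21s + 9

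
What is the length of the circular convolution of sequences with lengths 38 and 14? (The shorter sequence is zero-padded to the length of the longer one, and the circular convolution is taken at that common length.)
Circular convolution (zero-padding the shorter input) has length max(m, n) = max(38, 14) = 38

38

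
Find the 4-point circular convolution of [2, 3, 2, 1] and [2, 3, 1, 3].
Use y[k] = Σ_j s[j]·t[(k-j) mod 4]. y[0] = 2×2 + 3×3 + 2×1 + 1×3 = 18; y[1] = 2×3 + 3×2 + 2×3 + 1×1 = 19; y[2] = 2×1 + 3×3 + 2×2 + 1×3 = 18; y[3] = 2×3 + 3×1 + 2×3 + 1×2 = 17. Result: [18, 19, 18, 17]

[18, 19, 18, 17]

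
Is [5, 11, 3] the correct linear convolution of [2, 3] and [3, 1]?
Recompute linear convolution of [2, 3] and [3, 1]: y[0] = 2×3 = 6; y[1] = 2×1 + 3×3 = 11; y[2] = 3×1 = 3 → [6, 11, 3]. Compare to given [5, 11, 3]: they differ at index 0: given 5, correct 6, so answer: No

No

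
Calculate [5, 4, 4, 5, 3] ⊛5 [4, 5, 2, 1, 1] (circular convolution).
Use y[k] = Σ_j f[j]·g[(k-j) mod 5]. y[0] = 5×4 + 4×1 + 4×1 + 5×2 + 3×5 = 53; y[1] = 5×5 + 4×4 + 4×1 + 5×1 + 3×2 = 56; y[2] = 5×2 + 4×5 + 4×4 + 5×1 + 3×1 = 54; y[3] = 5×1 + 4×2 + 4×5 + 5×4 + 3×1 = 56; y[4] = 5×1 + 4×1 + 4×2 + 5×5 + 3×4 = 54. Result: [53, 56, 54, 56, 54]

[53, 56, 54, 56, 54]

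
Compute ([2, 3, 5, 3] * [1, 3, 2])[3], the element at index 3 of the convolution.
Use y[k] = Σ_i a[i]·b[k-i] at k=3. y[3] = 3×2 + 5×3 + 3×1 = 24

24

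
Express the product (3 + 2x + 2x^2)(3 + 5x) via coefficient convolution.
Ascending coefficients: a = [3, 2, 2], b = [3, 5]. c[0] = 3×3 = 9; c[1] = 3×5 + 2×3 = 21; c[2] = 2×5 + 2×3 = 16; c[3] = 2×5 = 10. Result coefficients: [9, 21, 16, 10] → 9 + 21x + 16x^2 + 10x^3

9 + 21x + 16x^2 + 10x^3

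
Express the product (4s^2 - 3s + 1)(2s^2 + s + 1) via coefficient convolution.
Ascending coefficients: a = [1, -3, 4], b = [1, 1, 2]. c[0] = 1×1 = 1; c[1] = 1×1 + -3×1 = -2; c[2] = 1×2 + -3×1 + 4×1 = 3; c[3] = -3×2 + 4×1 = -2; c[4] = 4×2 = 8. Result coefficients: [1, -2, 3, -2, 8] → 8s^4 - 2s^3 + 3s^2 - 2s + 1

8s^4 - 2s^3 + 3s^2 - 2s + 1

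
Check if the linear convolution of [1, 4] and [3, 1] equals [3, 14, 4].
Recompute linear convolution of [1, 4] and [3, 1]: y[0] = 1×3 = 3; y[1] = 1×1 + 4×3 = 13; y[2] = 4×1 = 4 → [3, 13, 4]. Compare to given [3, 14, 4]: they differ at index 1: given 14, correct 13, so answer: No

No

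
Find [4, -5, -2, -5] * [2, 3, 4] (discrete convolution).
y[0] = 4×2 = 8; y[1] = 4×3 + -5×2 = 2; y[2] = 4×4 + -5×3 + -2×2 = -3; y[3] = -5×4 + -2×3 + -5×2 = -36; y[4] = -2×4 + -5×3 = -23; y[5] = -5×4 = -20

[8, 2, -3, -36, -23, -20]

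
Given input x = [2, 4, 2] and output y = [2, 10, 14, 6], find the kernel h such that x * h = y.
Output length 4 = len(x) + len(h) - 1 ⇒ len(h) = 2. Solve h forward using h[k] = (y[k] - Σ_{i≥1} x[i]·h[k-i]) / x[0]: h[0] = y[0] / x[0] = 2 / 2 = 1; h[1] = (y[1] - 4×1) / x[0] = (10 - 4×1) / 2 = 3. So h = [1, 3]. Forward-check [2, 4, 2] * [1, 3]: y[0] = 2×1 = 2; y[1] = 2×3 + 4×1 = 10; y[2] = 4×3 + 2×1 = 14; y[3] = 2×3 = 6 → [2, 10, 14, 6] ✓

[1, 3]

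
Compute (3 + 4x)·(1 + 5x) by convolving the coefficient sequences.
Ascending coefficients: a = [3, 4], b = [1, 5]. c[0] = 3×1 = 3; c[1] = 3×5 + 4×1 = 19; c[2] = 4×5 = 20. Result coefficients: [3, 19, 20] → 3 + 19x + 20x^2

3 + 19x + 20x^2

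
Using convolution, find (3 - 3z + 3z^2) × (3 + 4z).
Ascending coefficients: a = [3, -3, 3], b = [3, 4]. c[0] = 3×3 = 9; c[1] = 3×4 + -3×3 = 3; c[2] = -3×4 + 3×3 = -3; c[3] = 3×4 = 12. Result coefficients: [9, 3, -3, 12] → 9 + 3z - 3z^2 + 12z^3

9 + 3z - 3z^2 + 12z^3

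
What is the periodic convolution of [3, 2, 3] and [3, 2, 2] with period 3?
Use y[k] = Σ_j a[j]·b[(k-j) mod 3]. y[0] = 3×3 + 2×2 + 3×2 = 19; y[1] = 3×2 + 2×3 + 3×2 = 18; y[2] = 3×2 + 2×2 + 3×3 = 19. Result: [19, 18, 19]

[19, 18, 19]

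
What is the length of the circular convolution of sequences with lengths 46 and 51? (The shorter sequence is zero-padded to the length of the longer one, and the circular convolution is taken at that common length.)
Circular convolution (zero-padding the shorter input) has length max(m, n) = max(46, 51) = 51

51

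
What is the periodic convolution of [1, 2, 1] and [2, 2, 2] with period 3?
Use y[k] = Σ_j u[j]·v[(k-j) mod 3]. y[0] = 1×2 + 2×2 + 1×2 = 8; y[1] = 1×2 + 2×2 + 1×2 = 8; y[2] = 1×2 + 2×2 + 1×2 = 8. Result: [8, 8, 8]

[8, 8, 8]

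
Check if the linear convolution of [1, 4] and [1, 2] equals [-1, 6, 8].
Recompute linear convolution of [1, 4] and [1, 2]: y[0] = 1×1 = 1; y[1] = 1×2 + 4×1 = 6; y[2] = 4×2 = 8 → [1, 6, 8]. Compare to given [-1, 6, 8]: they differ at index 0: given -1, correct 1, so answer: No

No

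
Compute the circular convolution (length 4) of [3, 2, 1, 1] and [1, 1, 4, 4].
Use y[k] = Σ_j a[j]·b[(k-j) mod 4]. y[0] = 3×1 + 2×4 + 1×4 + 1×1 = 16; y[1] = 3×1 + 2×1 + 1×4 + 1×4 = 13; y[2] = 3×4 + 2×1 + 1×1 + 1×4 = 19; y[3] = 3×4 + 2×4 + 1×1 + 1×1 = 22. Result: [16, 13, 19, 22]

[16, 13, 19, 22]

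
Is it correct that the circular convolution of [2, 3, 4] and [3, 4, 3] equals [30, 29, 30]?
Recompute circular convolution of [2, 3, 4] and [3, 4, 3]: y[0] = 2×3 + 3×3 + 4×4 = 31; y[1] = 2×4 + 3×3 + 4×3 = 29; y[2] = 2×3 + 3×4 + 4×3 = 30 → [31, 29, 30]. Compare to given [30, 29, 30]: they differ at index 0: given 30, correct 31, so answer: No

No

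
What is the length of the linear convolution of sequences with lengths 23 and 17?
Linear/full convolution length: m + n - 1 = 23 + 17 - 1 = 39

39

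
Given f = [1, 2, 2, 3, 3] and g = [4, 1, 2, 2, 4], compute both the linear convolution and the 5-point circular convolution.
Linear: y_lin[0] = 1×4 = 4; y_lin[1] = 1×1 + 2×4 = 9; y_lin[2] = 1×2 + 2×1 + 2×4 = 12; y_lin[3] = 1×2 + 2×2 + 2×1 + 3×4 = 20; y_lin[4] = 1×4 + 2×2 + 2×2 + 3×1 + 3×4 = 27; y_lin[5] = 2×4 + 2×2 + 3×2 + 3×1 = 21; y_lin[6] = 2×4 + 3×2 + 3×2 = 20; y_lin[7] = 3×4 + 3×2 = 18; y_lin[8] = 3×4 = 12 → [4, 9, 12, 20, 27, 21, 20, 18, 12]. Circular (length 5): y[0] = 1×4 + 2×4 + 2×2 + 3×2 + 3×1 = 25; y[1] = 1×1 + 2×4 + 2×4 + 3×2 + 3×2 = 29; y[2] = 1×2 + 2×1 + 2×4 + 3×4 + 3×2 = 30; y[3] = 1×2 + 2×2 + 2×1 + 3×4 + 3×4 = 32; y[4] = 1×4 + 2×2 + 2×2 + 3×1 + 3×4 = 27 → [25, 29, 30, 32, 27]

Linear: [4, 9, 12, 20, 27, 21, 20, 18, 12], Circular: [25, 29, 30, 32, 27]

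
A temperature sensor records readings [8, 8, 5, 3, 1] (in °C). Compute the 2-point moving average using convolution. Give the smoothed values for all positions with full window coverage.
2-point moving average kernel = [1, 1]. Apply in 'valid' mode (full window coverage): avg[0] = (8 + 8) / 2 = 8.0; avg[1] = (8 + 5) / 2 = 6.5; avg[2] = (5 + 3) / 2 = 4.0; avg[3] = (3 + 1) / 2 = 2.0. Smoothed values: [8.0, 6.5, 4.0, 2.0]

[8.0, 6.5, 4.0, 2.0]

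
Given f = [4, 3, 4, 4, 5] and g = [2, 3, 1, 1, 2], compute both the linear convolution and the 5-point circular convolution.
Linear: y_lin[0] = 4×2 = 8; y_lin[1] = 4×3 + 3×2 = 18; y_lin[2] = 4×1 + 3×3 + 4×2 = 21; y_lin[3] = 4×1 + 3×1 + 4×3 + 4×2 = 27; y_lin[4] = 4×2 + 3×1 + 4×1 + 4×3 + 5×2 = 37; y_lin[5] = 3×2 + 4×1 + 4×1 + 5×3 = 29; y_lin[6] = 4×2 + 4×1 + 5×1 = 17; y_lin[7] = 4×2 + 5×1 = 13; y_lin[8] = 5×2 = 10 → [8, 18, 21, 27, 37, 29, 17, 13, 10]. Circular (length 5): y[0] = 4×2 + 3×2 + 4×1 + 4×1 + 5×3 = 37; y[1] = 4×3 + 3×2 + 4×2 + 4×1 + 5×1 = 35; y[2] = 4×1 + 3×3 + 4×2 + 4×2 + 5×1 = 34; y[3] = 4×1 + 3×1 + 4×3 + 4×2 + 5×2 = 37; y[4] = 4×2 + 3×1 + 4×1 + 4×3 + 5×2 = 37 → [37, 35, 34, 37, 37]

Linear: [8, 18, 21, 27, 37, 29, 17, 13, 10], Circular: [37, 35, 34, 37, 37]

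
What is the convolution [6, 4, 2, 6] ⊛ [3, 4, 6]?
y[0] = 6×3 = 18; y[1] = 6×4 + 4×3 = 36; y[2] = 6×6 + 4×4 + 2×3 = 58; y[3] = 4×6 + 2×4 + 6×3 = 50; y[4] = 2×6 + 6×4 = 36; y[5] = 6×6 = 36

[18, 36, 58, 50, 36, 36]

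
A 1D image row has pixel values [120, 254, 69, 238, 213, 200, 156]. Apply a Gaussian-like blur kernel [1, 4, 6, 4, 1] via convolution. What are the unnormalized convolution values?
Convolve image row [120, 254, 69, 238, 213, 200, 156] with kernel [1, 4, 6, 4, 1]: y[0] = 120×1 = 120; y[1] = 120×4 + 254×1 = 734; y[2] = 120×6 + 254×4 + 69×1 = 1805; y[3] = 120×4 + 254×6 + 69×4 + 238×1 = 2518; y[4] = 120×1 + 254×4 + 69×6 + 238×4 + 213×1 = 2715; y[5] = 254×1 + 69×4 + 238×6 + 213×4 + 200×1 = 3010; y[6] = 69×1 + 238×4 + 213×6 + 200×4 + 156×1 = 3255; y[7] = 238×1 + 213×4 + 200×6 + 156×4 = 2914; y[8] = 213×1 + 200×4 + 156×6 = 1949; y[9] = 200×1 + 156×4 = 824; y[10] = 156×1 = 156 → [120, 734, 1805, 2518, 2715, 3010, 3255, 2914, 1949, 824, 156]. Normalization factor = sum(kernel) = 16.

[120, 734, 1805, 2518, 2715, 3010, 3255, 2914, 1949, 824, 156]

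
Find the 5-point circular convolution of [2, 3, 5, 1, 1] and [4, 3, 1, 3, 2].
Use y[k] = Σ_j u[j]·v[(k-j) mod 5]. y[0] = 2×4 + 3×2 + 5×3 + 1×1 + 1×3 = 33; y[1] = 2×3 + 3×4 + 5×2 + 1×3 + 1×1 = 32; y[2] = 2×1 + 3×3 + 5×4 + 1×2 + 1×3 = 36; y[3] = 2×3 + 3×1 + 5×3 + 1×4 + 1×2 = 30; y[4] = 2×2 + 3×3 + 5×1 + 1×3 + 1×4 = 25. Result: [33, 32, 36, 30, 25]

[33, 32, 36, 30, 25]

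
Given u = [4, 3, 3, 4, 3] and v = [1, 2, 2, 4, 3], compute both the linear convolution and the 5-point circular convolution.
Linear: y_lin[0] = 4×1 = 4; y_lin[1] = 4×2 + 3×1 = 11; y_lin[2] = 4×2 + 3×2 + 3×1 = 17; y_lin[3] = 4×4 + 3×2 + 3×2 + 4×1 = 32; y_lin[4] = 4×3 + 3×4 + 3×2 + 4×2 + 3×1 = 41; y_lin[5] = 3×3 + 3×4 + 4×2 + 3×2 = 35; y_lin[6] = 3×3 + 4×4 + 3×2 = 31; y_lin[7] = 4×3 + 3×4 = 24; y_lin[8] = 3×3 = 9 → [4, 11, 17, 32, 41, 35, 31, 24, 9]. Circular (length 5): y[0] = 4×1 + 3×3 + 3×4 + 4×2 + 3×2 = 39; y[1] = 4×2 + 3×1 + 3×3 + 4×4 + 3×2 = 42; y[2] = 4×2 + 3×2 + 3×1 + 4×3 + 3×4 = 41; y[3] = 4×4 + 3×2 + 3×2 + 4×1 + 3×3 = 41; y[4] = 4×3 + 3×4 + 3×2 + 4×2 + 3×1 = 41 → [39, 42, 41, 41, 41]

Linear: [4, 11, 17, 32, 41, 35, 31, 24, 9], Circular: [39, 42, 41, 41, 41]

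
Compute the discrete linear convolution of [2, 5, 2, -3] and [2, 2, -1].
y[0] = 2×2 = 4; y[1] = 2×2 + 5×2 = 14; y[2] = 2×-1 + 5×2 + 2×2 = 12; y[3] = 5×-1 + 2×2 + -3×2 = -7; y[4] = 2×-1 + -3×2 = -8; y[5] = -3×-1 = 3

[4, 14, 12, -7, -8, 3]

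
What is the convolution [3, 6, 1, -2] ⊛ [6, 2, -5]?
y[0] = 3×6 = 18; y[1] = 3×2 + 6×6 = 42; y[2] = 3×-5 + 6×2 + 1×6 = 3; y[3] = 6×-5 + 1×2 + -2×6 = -40; y[4] = 1×-5 + -2×2 = -9; y[5] = -2×-5 = 10

[18, 42, 3, -40, -9, 10]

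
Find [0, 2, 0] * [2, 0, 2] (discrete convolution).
y[0] = 0×2 = 0; y[1] = 0×0 + 2×2 = 4; y[2] = 0×2 + 2×0 + 0×2 = 0; y[3] = 2×2 + 0×0 = 4; y[4] = 0×2 = 0

[0, 4, 0, 4, 0]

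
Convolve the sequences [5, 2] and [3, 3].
y[0] = 5×3 = 15; y[1] = 5×3 + 2×3 = 21; y[2] = 2×3 = 6

[15, 21, 6]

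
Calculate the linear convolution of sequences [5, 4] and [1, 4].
y[0] = 5×1 = 5; y[1] = 5×4 + 4×1 = 24; y[2] = 4×4 = 16

[5, 24, 16]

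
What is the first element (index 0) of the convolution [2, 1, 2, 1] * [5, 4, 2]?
Use y[k] = Σ_i a[i]·b[k-i] at k=0. y[0] = 2×5 = 10

10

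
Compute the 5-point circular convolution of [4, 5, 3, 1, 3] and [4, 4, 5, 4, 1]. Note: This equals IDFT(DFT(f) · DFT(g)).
Either evaluate y[k] = Σ_j f[j]·g[(k-j) mod 5] directly, or use IDFT(DFT(f) · DFT(g)). y[0] = 4×4 + 5×1 + 3×4 + 1×5 + 3×4 = 50; y[1] = 4×4 + 5×4 + 3×1 + 1×4 + 3×5 = 58; y[2] = 4×5 + 5×4 + 3×4 + 1×1 + 3×4 = 65; y[3] = 4×4 + 5×5 + 3×4 + 1×4 + 3×1 = 60; y[4] = 4×1 + 5×4 + 3×5 + 1×4 + 3×4 = 55. Result: [50, 58, 65, 60, 55]

[50, 58, 65, 60, 55]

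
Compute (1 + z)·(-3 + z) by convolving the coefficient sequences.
Ascending coefficients: a = [1, 1], b = [-3, 1]. c[0] = 1×-3 = -3; c[1] = 1×1 + 1×-3 = -2; c[2] = 1×1 = 1. Result coefficients: [-3, -2, 1] → -3 - 2z + z^2

-3 - 2z + z^2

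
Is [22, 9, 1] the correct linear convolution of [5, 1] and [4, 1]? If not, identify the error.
Recompute linear convolution of [5, 1] and [4, 1]: y[0] = 5×4 = 20; y[1] = 5×1 + 1×4 = 9; y[2] = 1×1 = 1 → [20, 9, 1]. Compare to given [22, 9, 1]: they differ at index 0: given 22, correct 20, so answer: No

No. Error at index 0: given 22, correct 20.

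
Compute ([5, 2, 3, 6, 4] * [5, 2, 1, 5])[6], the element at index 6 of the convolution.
Use y[k] = Σ_i a[i]·b[k-i] at k=6. y[6] = 6×5 + 4×1 = 34

34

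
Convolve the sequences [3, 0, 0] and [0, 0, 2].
y[0] = 3×0 = 0; y[1] = 3×0 + 0×0 = 0; y[2] = 3×2 + 0×0 + 0×0 = 6; y[3] = 0×2 + 0×0 = 0; y[4] = 0×2 = 0

[0, 0, 6, 0, 0]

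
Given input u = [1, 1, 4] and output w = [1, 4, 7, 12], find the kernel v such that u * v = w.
Output length 4 = len(u) + len(v) - 1 ⇒ len(v) = 2. Solve v forward using v[k] = (w[k] - Σ_{i≥1} u[i]·v[k-i]) / u[0]: v[0] = w[0] / u[0] = 1 / 1 = 1; v[1] = (w[1] - 1×1) / u[0] = (4 - 1×1) / 1 = 3. So v = [1, 3]. Forward-check [1, 1, 4] * [1, 3]: w[0] = 1×1 = 1; w[1] = 1×3 + 1×1 = 4; w[2] = 1×3 + 4×1 = 7; w[3] = 4×3 = 12 → [1, 4, 7, 12] ✓

[1, 3]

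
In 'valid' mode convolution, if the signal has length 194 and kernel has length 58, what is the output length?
'Valid' mode counts only positions where the kernel fully overlaps the signal: m - n + 1 = 194 - 58 + 1 = 137

137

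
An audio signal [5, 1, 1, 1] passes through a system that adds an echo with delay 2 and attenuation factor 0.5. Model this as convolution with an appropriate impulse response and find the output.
Direct-path + delayed-attenuated-path model → impulse response h = [1, 0, 0.5] (1 at lag 0, 0.5 at lag 2). Output y[n] = x[n] + 0.5·x[n - 2] (with x[n] = 0 outside 0..3): y[0] = 5 + 0.5×0 = 5; y[1] = 1 + 0.5×0 = 1; y[2] = 1 + 0.5×5 = 3.5; y[3] = 1 + 0.5×1 = 1.5; y[4] = 0 + 0.5×1 = 0.5; y[5] = 0 + 0.5×1 = 0.5. So y = [5, 1, 3.5, 1.5, 0.5, 0.5]

[5, 1, 3.5, 1.5, 0.5, 0.5]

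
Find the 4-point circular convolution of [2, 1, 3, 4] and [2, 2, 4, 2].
Use y[k] = Σ_j f[j]·g[(k-j) mod 4]. y[0] = 2×2 + 1×2 + 3×4 + 4×2 = 26; y[1] = 2×2 + 1×2 + 3×2 + 4×4 = 28; y[2] = 2×4 + 1×2 + 3×2 + 4×2 = 24; y[3] = 2×2 + 1×4 + 3×2 + 4×2 = 22. Result: [26, 28, 24, 22]

[26, 28, 24, 22]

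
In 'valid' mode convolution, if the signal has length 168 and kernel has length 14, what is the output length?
'Valid' mode counts only positions where the kernel fully overlaps the signal: m - n + 1 = 168 - 14 + 1 = 155

155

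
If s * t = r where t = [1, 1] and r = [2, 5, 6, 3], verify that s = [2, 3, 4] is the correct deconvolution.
Forward-compute [2, 3, 4] * [1, 1]: r[0] = 2×1 = 2; r[1] = 2×1 + 3×1 = 5; r[2] = 3×1 + 4×1 = 7; r[3] = 4×1 = 4 → [2, 5, 7, 4]. Does not match given r = [2, 5, 6, 3].

Not verified. [2, 3, 4] * [1, 1] = [2, 5, 7, 4], which differs from [2, 5, 6, 3] at index 2.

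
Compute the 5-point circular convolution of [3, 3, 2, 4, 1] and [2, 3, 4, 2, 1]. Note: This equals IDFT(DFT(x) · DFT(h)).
Either evaluate y[k] = Σ_j x[j]·h[(k-j) mod 5] directly, or use IDFT(DFT(x) · DFT(h)). y[0] = 3×2 + 3×1 + 2×2 + 4×4 + 1×3 = 32; y[1] = 3×3 + 3×2 + 2×1 + 4×2 + 1×4 = 29; y[2] = 3×4 + 3×3 + 2×2 + 4×1 + 1×2 = 31; y[3] = 3×2 + 3×4 + 2×3 + 4×2 + 1×1 = 33; y[4] = 3×1 + 3×2 + 2×4 + 4×3 + 1×2 = 31. Result: [32, 29, 31, 33, 31]

[32, 29, 31, 33, 31]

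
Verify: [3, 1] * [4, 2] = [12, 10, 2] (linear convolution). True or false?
Recompute linear convolution of [3, 1] and [4, 2]: y[0] = 3×4 = 12; y[1] = 3×2 + 1×4 = 10; y[2] = 1×2 = 2 → [12, 10, 2]. Given [12, 10, 2] matches, so answer: Yes

Yes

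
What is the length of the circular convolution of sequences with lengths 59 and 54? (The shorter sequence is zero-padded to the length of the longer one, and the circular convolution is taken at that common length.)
Circular convolution (zero-padding the shorter input) has length max(m, n) = max(59, 54) = 59

59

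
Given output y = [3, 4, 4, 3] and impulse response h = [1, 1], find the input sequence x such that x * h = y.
Deconvolve y=[3, 4, 4, 3] by h=[1, 1]. Since h[0]=1, solve forward: x[0] = y[0] / 1 = 3; x[1] = (y[1] - 3×1) / 1 = 1; x[2] = (y[2] - 1×1) / 1 = 3. So x = [3, 1, 3]. Check by forward convolution: y[0] = 3×1 = 3; y[1] = 3×1 + 1×1 = 4; y[2] = 1×1 + 3×1 = 4; y[3] = 3×1 = 3

[3, 1, 3]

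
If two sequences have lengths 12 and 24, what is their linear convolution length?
Linear/full convolution length: m + n - 1 = 12 + 24 - 1 = 35

35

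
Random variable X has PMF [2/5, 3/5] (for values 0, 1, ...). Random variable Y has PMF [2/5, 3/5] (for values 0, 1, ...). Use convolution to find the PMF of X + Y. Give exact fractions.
P(X+Y=k) = Σ_i P(X=i)·P(Y=k-i) — a convolution of [2/5, 3/5] and [2/5, 3/5]. P(X+Y=0) = (2/5)×(2/5) = 4/25; P(X+Y=1) = (2/5)×(3/5) + (3/5)×(2/5) = 6/25 + 6/25 = 12/25; P(X+Y=2) = (3/5)×(3/5) = 9/25. PMF: [4/25, 12/25, 9/25] (sums to 1 ✓)

[4/25, 12/25, 9/25]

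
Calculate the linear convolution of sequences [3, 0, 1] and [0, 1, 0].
y[0] = 3×0 = 0; y[1] = 3×1 + 0×0 = 3; y[2] = 3×0 + 0×1 + 1×0 = 0; y[3] = 0×0 + 1×1 = 1; y[4] = 1×0 = 0

[0, 3, 0, 1, 0]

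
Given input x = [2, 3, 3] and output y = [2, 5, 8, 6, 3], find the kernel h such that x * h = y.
Output length 5 = len(x) + len(h) - 1 ⇒ len(h) = 3. Solve h forward using h[k] = (y[k] - Σ_{i≥1} x[i]·h[k-i]) / x[0]: h[0] = y[0] / x[0] = 2 / 2 = 1; h[1] = (y[1] - 3×1) / x[0] = (5 - 3×1) / 2 = 1; h[2] = (y[2] - 3×1 - 3×1) / x[0] = (8 - 3×1 - 3×1) / 2 = 1. So h = [1, 1, 1]. Forward-check [2, 3, 3] * [1, 1, 1]: y[0] = 2×1 = 2; y[1] = 2×1 + 3×1 = 5; y[2] = 2×1 + 3×1 + 3×1 = 8; y[3] = 3×1 + 3×1 = 6; y[4] = 3×1 = 3 → [2, 5, 8, 6, 3] ✓

[1, 1, 1]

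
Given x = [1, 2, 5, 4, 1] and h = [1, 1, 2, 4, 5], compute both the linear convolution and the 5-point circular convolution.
Linear: y_lin[0] = 1×1 = 1; y_lin[1] = 1×1 + 2×1 = 3; y_lin[2] = 1×2 + 2×1 + 5×1 = 9; y_lin[3] = 1×4 + 2×2 + 5×1 + 4×1 = 17; y_lin[4] = 1×5 + 2×4 + 5×2 + 4×1 + 1×1 = 28; y_lin[5] = 2×5 + 5×4 + 4×2 + 1×1 = 39; y_lin[6] = 5×5 + 4×4 + 1×2 = 43; y_lin[7] = 4×5 + 1×4 = 24; y_lin[8] = 1×5 = 5 → [1, 3, 9, 17, 28, 39, 43, 24, 5]. Circular (length 5): y[0] = 1×1 + 2×5 + 5×4 + 4×2 + 1×1 = 40; y[1] = 1×1 + 2×1 + 5×5 + 4×4 + 1×2 = 46; y[2] = 1×2 + 2×1 + 5×1 + 4×5 + 1×4 = 33; y[3] = 1×4 + 2×2 + 5×1 + 4×1 + 1×5 = 22; y[4] = 1×5 + 2×4 + 5×2 + 4×1 + 1×1 = 28 → [40, 46, 33, 22, 28]

Linear: [1, 3, 9, 17, 28, 39, 43, 24, 5], Circular: [40, 46, 33, 22, 28]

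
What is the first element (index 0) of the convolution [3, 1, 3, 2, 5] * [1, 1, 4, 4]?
Use y[k] = Σ_i a[i]·b[k-i] at k=0. y[0] = 3×1 = 3

3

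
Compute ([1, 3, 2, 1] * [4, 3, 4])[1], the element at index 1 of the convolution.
Use y[k] = Σ_i a[i]·b[k-i] at k=1. y[1] = 1×3 + 3×4 = 15

15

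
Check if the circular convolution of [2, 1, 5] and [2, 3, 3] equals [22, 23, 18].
Recompute circular convolution of [2, 1, 5] and [2, 3, 3]: y[0] = 2×2 + 1×3 + 5×3 = 22; y[1] = 2×3 + 1×2 + 5×3 = 23; y[2] = 2×3 + 1×3 + 5×2 = 19 → [22, 23, 19]. Compare to given [22, 23, 18]: they differ at index 2: given 18, correct 19, so answer: No

No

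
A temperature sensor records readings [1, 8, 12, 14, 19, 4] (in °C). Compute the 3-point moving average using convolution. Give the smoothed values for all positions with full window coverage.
3-point moving average kernel = [1, 1, 1]. Apply in 'valid' mode (full window coverage): avg[0] = (1 + 8 + 12) / 3 = 7.0; avg[1] = (8 + 12 + 14) / 3 = 11.33; avg[2] = (12 + 14 + 19) / 3 = 15.0; avg[3] = (14 + 19 + 4) / 3 = 12.33. Smoothed values: [7.0, 11.33, 15.0, 12.33]

[7.0, 11.33, 15.0, 12.33]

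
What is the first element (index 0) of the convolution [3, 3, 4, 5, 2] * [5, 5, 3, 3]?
Use y[k] = Σ_i a[i]·b[k-i] at k=0. y[0] = 3×5 = 15

15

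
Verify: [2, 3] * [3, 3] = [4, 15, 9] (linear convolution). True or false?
Recompute linear convolution of [2, 3] and [3, 3]: y[0] = 2×3 = 6; y[1] = 2×3 + 3×3 = 15; y[2] = 3×3 = 9 → [6, 15, 9]. Compare to given [4, 15, 9]: they differ at index 0: given 4, correct 6, so answer: No

No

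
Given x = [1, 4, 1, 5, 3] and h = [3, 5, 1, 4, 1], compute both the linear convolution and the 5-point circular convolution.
Linear: y_lin[0] = 1×3 = 3; y_lin[1] = 1×5 + 4×3 = 17; y_lin[2] = 1×1 + 4×5 + 1×3 = 24; y_lin[3] = 1×4 + 4×1 + 1×5 + 5×3 = 28; y_lin[4] = 1×1 + 4×4 + 1×1 + 5×5 + 3×3 = 52; y_lin[5] = 4×1 + 1×4 + 5×1 + 3×5 = 28; y_lin[6] = 1×1 + 5×4 + 3×1 = 24; y_lin[7] = 5×1 + 3×4 = 17; y_lin[8] = 3×1 = 3 → [3, 17, 24, 28, 52, 28, 24, 17, 3]. Circular (length 5): y[0] = 1×3 + 4×1 + 1×4 + 5×1 + 3×5 = 31; y[1] = 1×5 + 4×3 + 1×1 + 5×4 + 3×1 = 41; y[2] = 1×1 + 4×5 + 1×3 + 5×1 + 3×4 = 41; y[3] = 1×4 + 4×1 + 1×5 + 5×3 + 3×1 = 31; y[4] = 1×1 + 4×4 + 1×1 + 5×5 + 3×3 = 52 → [31, 41, 41, 31, 52]

Linear: [3, 17, 24, 28, 52, 28, 24, 17, 3], Circular: [31, 41, 41, 31, 52]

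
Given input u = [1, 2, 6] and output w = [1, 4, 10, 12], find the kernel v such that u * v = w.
Output length 4 = len(u) + len(v) - 1 ⇒ len(v) = 2. Solve v forward using v[k] = (w[k] - Σ_{i≥1} u[i]·v[k-i]) / u[0]: v[0] = w[0] / u[0] = 1 / 1 = 1; v[1] = (w[1] - 2×1) / u[0] = (4 - 2×1) / 1 = 2. So v = [1, 2]. Forward-check [1, 2, 6] * [1, 2]: w[0] = 1×1 = 1; w[1] = 1×2 + 2×1 = 4; w[2] = 2×2 + 6×1 = 10; w[3] = 6×2 = 12 → [1, 4, 10, 12] ✓

[1, 2]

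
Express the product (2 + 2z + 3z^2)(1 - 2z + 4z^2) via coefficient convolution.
Ascending coefficients: a = [2, 2, 3], b = [1, -2, 4]. c[0] = 2×1 = 2; c[1] = 2×-2 + 2×1 = -2; c[2] = 2×4 + 2×-2 + 3×1 = 7; c[3] = 2×4 + 3×-2 = 2; c[4] = 3×4 = 12. Result coefficients: [2, -2, 7, 2, 12] → 2 - 2z + 7z^2 + 2z^3 + 12z^4

2 - 2z + 7z^2 + 2z^3 + 12z^4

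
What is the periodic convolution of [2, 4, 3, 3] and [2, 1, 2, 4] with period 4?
Use y[k] = Σ_j s[j]·t[(k-j) mod 4]. y[0] = 2×2 + 4×4 + 3×2 + 3×1 = 29; y[1] = 2×1 + 4×2 + 3×4 + 3×2 = 28; y[2] = 2×2 + 4×1 + 3×2 + 3×4 = 26; y[3] = 2×4 + 4×2 + 3×1 + 3×2 = 25. Result: [29, 28, 26, 25]

[29, 28, 26, 25]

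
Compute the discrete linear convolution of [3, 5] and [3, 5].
y[0] = 3×3 = 9; y[1] = 3×5 + 5×3 = 30; y[2] = 5×5 = 25

[9, 30, 25]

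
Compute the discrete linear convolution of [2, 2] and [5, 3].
y[0] = 2×5 = 10; y[1] = 2×3 + 2×5 = 16; y[2] = 2×3 = 6

[10, 16, 6]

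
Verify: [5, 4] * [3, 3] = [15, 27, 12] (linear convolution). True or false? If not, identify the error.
Recompute linear convolution of [5, 4] and [3, 3]: y[0] = 5×3 = 15; y[1] = 5×3 + 4×3 = 27; y[2] = 4×3 = 12 → [15, 27, 12]. Given [15, 27, 12] matches, so answer: Yes

Yes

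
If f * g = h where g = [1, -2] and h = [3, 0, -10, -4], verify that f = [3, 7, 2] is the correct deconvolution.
Forward-compute [3, 7, 2] * [1, -2]: h[0] = 3×1 = 3; h[1] = 3×-2 + 7×1 = 1; h[2] = 7×-2 + 2×1 = -12; h[3] = 2×-2 = -4 → [3, 1, -12, -4]. Does not match given h = [3, 0, -10, -4].

Not verified. [3, 7, 2] * [1, -2] = [3, 1, -12, -4], which differs from [3, 0, -10, -4] at index 1.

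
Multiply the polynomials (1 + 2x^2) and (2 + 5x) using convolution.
Ascending coefficients: a = [1, 0, 2], b = [2, 5]. c[0] = 1×2 = 2; c[1] = 1×5 + 0×2 = 5; c[2] = 0×5 + 2×2 = 4; c[3] = 2×5 = 10. Result coefficients: [2, 5, 4, 10] → 2 + 5x + 4x^2 + 10x^3

2 + 5x + 4x^2 + 10x^3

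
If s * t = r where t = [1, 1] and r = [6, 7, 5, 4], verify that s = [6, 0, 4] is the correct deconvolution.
Forward-compute [6, 0, 4] * [1, 1]: r[0] = 6×1 = 6; r[1] = 6×1 + 0×1 = 6; r[2] = 0×1 + 4×1 = 4; r[3] = 4×1 = 4 → [6, 6, 4, 4]. Does not match given r = [6, 7, 5, 4].

Not verified. [6, 0, 4] * [1, 1] = [6, 6, 4, 4], which differs from [6, 7, 5, 4] at index 1.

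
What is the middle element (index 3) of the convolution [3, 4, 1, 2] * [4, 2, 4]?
Use y[k] = Σ_i a[i]·b[k-i] at k=3. y[3] = 4×4 + 1×2 + 2×4 = 26

26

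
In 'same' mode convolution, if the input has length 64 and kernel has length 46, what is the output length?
'Same' mode returns an output with the same length as the input: 64

64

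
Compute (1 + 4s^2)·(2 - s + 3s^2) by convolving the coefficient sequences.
Ascending coefficients: a = [1, 0, 4], b = [2, -1, 3]. c[0] = 1×2 = 2; c[1] = 1×-1 + 0×2 = -1; c[2] = 1×3 + 0×-1 + 4×2 = 11; c[3] = 0×3 + 4×-1 = -4; c[4] = 4×3 = 12. Result coefficients: [2, -1, 11, -4, 12] → 2 - s + 11s^2 - 4s^3 + 12s^4

2 - s + 11s^2 - 4s^3 + 12s^4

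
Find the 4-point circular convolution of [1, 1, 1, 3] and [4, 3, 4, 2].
Use y[k] = Σ_j s[j]·t[(k-j) mod 4]. y[0] = 1×4 + 1×2 + 1×4 + 3×3 = 19; y[1] = 1×3 + 1×4 + 1×2 + 3×4 = 21; y[2] = 1×4 + 1×3 + 1×4 + 3×2 = 17; y[3] = 1×2 + 1×4 + 1×3 + 3×4 = 21. Result: [19, 21, 17, 21]

[19, 21, 17, 21]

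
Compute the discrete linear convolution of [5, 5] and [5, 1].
y[0] = 5×5 = 25; y[1] = 5×1 + 5×5 = 30; y[2] = 5×1 = 5

[25, 30, 5]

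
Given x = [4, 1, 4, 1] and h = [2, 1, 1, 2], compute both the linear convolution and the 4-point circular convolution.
Linear: y_lin[0] = 4×2 = 8; y_lin[1] = 4×1 + 1×2 = 6; y_lin[2] = 4×1 + 1×1 + 4×2 = 13; y_lin[3] = 4×2 + 1×1 + 4×1 + 1×2 = 15; y_lin[4] = 1×2 + 4×1 + 1×1 = 7; y_lin[5] = 4×2 + 1×1 = 9; y_lin[6] = 1×2 = 2 → [8, 6, 13, 15, 7, 9, 2]. Circular (length 4): y[0] = 4×2 + 1×2 + 4×1 + 1×1 = 15; y[1] = 4×1 + 1×2 + 4×2 + 1×1 = 15; y[2] = 4×1 + 1×1 + 4×2 + 1×2 = 15; y[3] = 4×2 + 1×1 + 4×1 + 1×2 = 15 → [15, 15, 15, 15]

Linear: [8, 6, 13, 15, 7, 9, 2], Circular: [15, 15, 15, 15]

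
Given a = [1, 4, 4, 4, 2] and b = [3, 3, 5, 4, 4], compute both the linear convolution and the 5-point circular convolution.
Linear: y_lin[0] = 1×3 = 3; y_lin[1] = 1×3 + 4×3 = 15; y_lin[2] = 1×5 + 4×3 + 4×3 = 29; y_lin[3] = 1×4 + 4×5 + 4×3 + 4×3 = 48; y_lin[4] = 1×4 + 4×4 + 4×5 + 4×3 + 2×3 = 58; y_lin[5] = 4×4 + 4×4 + 4×5 + 2×3 = 58; y_lin[6] = 4×4 + 4×4 + 2×5 = 42; y_lin[7] = 4×4 + 2×4 = 24; y_lin[8] = 2×4 = 8 → [3, 15, 29, 48, 58, 58, 42, 24, 8]. Circular (length 5): y[0] = 1×3 + 4×4 + 4×4 + 4×5 + 2×3 = 61; y[1] = 1×3 + 4×3 + 4×4 + 4×4 + 2×5 = 57; y[2] = 1×5 + 4×3 + 4×3 + 4×4 + 2×4 = 53; y[3] = 1×4 + 4×5 + 4×3 + 4×3 + 2×4 = 56; y[4] = 1×4 + 4×4 + 4×5 + 4×3 + 2×3 = 58 → [61, 57, 53, 56, 58]

Linear: [3, 15, 29, 48, 58, 58, 42, 24, 8], Circular: [61, 57, 53, 56, 58]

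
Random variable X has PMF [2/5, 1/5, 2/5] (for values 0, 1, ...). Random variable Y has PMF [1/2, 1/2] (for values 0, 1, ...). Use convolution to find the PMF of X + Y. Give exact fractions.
P(X+Y=k) = Σ_i P(X=i)·P(Y=k-i) — a convolution of [2/5, 1/5, 2/5] and [1/2, 1/2]. P(X+Y=0) = (2/5)×(1/2) = 1/5; P(X+Y=1) = (2/5)×(1/2) + (1/5)×(1/2) = 1/5 + 1/10 = 3/10; P(X+Y=2) = (1/5)×(1/2) + (2/5)×(1/2) = 1/10 + 1/5 = 3/10; P(X+Y=3) = (2/5)×(1/2) = 1/5. PMF: [1/5, 3/10, 3/10, 1/5] (sums to 1 ✓)

[1/5, 3/10, 3/10, 1/5]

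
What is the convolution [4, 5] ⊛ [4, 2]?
y[0] = 4×4 = 16; y[1] = 4×2 + 5×4 = 28; y[2] = 5×2 = 10

[16, 28, 10]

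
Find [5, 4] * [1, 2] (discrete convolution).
y[0] = 5×1 = 5; y[1] = 5×2 + 4×1 = 14; y[2] = 4×2 = 8

[5, 14, 8]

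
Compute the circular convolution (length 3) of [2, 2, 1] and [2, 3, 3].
Use y[k] = Σ_j s[j]·t[(k-j) mod 3]. y[0] = 2×2 + 2×3 + 1×3 = 13; y[1] = 2×3 + 2×2 + 1×3 = 13; y[2] = 2×3 + 2×3 + 1×2 = 14. Result: [13, 13, 14]

[13, 13, 14]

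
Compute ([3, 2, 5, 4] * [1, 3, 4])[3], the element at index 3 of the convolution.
Use y[k] = Σ_i a[i]·b[k-i] at k=3. y[3] = 2×4 + 5×3 + 4×1 = 27

27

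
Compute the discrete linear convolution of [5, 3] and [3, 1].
y[0] = 5×3 = 15; y[1] = 5×1 + 3×3 = 14; y[2] = 3×1 = 3

[15, 14, 3]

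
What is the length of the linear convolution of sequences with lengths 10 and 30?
Linear/full convolution length: m + n - 1 = 10 + 30 - 1 = 39

39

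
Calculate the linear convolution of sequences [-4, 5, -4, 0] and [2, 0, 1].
y[0] = -4×2 = -8; y[1] = -4×0 + 5×2 = 10; y[2] = -4×1 + 5×0 + -4×2 = -12; y[3] = 5×1 + -4×0 + 0×2 = 5; y[4] = -4×1 + 0×0 = -4; y[5] = 0×1 = 0

[-8, 10, -12, 5, -4, 0]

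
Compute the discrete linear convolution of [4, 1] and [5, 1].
y[0] = 4×5 = 20; y[1] = 4×1 + 1×5 = 9; y[2] = 1×1 = 1

[20, 9, 1]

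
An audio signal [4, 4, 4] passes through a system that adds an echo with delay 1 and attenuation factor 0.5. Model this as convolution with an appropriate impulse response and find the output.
Direct-path + delayed-attenuated-path model → impulse response h = [1, 0.5] (1 at lag 0, 0.5 at lag 1). Output y[n] = x[n] + 0.5·x[n - 1] (with x[n] = 0 outside 0..2): y[0] = 4 + 0.5×0 = 4; y[1] = 4 + 0.5×4 = 6.0; y[2] = 4 + 0.5×4 = 6.0; y[3] = 0 + 0.5×4 = 2.0. So y = [4, 6.0, 6.0, 2.0]

[4, 6.0, 6.0, 2.0]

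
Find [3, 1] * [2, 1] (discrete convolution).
y[0] = 3×2 = 6; y[1] = 3×1 + 1×2 = 5; y[2] = 1×1 = 1

[6, 5, 1]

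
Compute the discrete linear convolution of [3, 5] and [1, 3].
y[0] = 3×1 = 3; y[1] = 3×3 + 5×1 = 14; y[2] = 5×3 = 15

[3, 14, 15]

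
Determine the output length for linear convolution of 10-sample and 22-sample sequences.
Linear/full convolution length: m + n - 1 = 10 + 22 - 1 = 31

31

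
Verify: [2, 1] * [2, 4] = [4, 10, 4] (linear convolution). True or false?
Recompute linear convolution of [2, 1] and [2, 4]: y[0] = 2×2 = 4; y[1] = 2×4 + 1×2 = 10; y[2] = 1×4 = 4 → [4, 10, 4]. Given [4, 10, 4] matches, so answer: Yes

Yes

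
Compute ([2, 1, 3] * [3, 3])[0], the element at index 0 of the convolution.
Use y[k] = Σ_i a[i]·b[k-i] at k=0. y[0] = 2×3 = 6

6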